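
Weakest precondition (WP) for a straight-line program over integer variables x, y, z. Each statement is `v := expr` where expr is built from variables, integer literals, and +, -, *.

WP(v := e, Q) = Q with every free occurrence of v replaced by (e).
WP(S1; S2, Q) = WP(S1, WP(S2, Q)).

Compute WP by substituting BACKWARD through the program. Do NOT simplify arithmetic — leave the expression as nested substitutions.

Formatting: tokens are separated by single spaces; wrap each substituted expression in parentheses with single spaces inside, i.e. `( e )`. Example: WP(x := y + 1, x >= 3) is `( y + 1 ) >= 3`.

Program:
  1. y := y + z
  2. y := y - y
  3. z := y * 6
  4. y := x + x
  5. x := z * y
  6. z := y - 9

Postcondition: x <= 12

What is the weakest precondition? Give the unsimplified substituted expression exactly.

post: x <= 12
stmt 6: z := y - 9  -- replace 0 occurrence(s) of z with (y - 9)
  => x <= 12
stmt 5: x := z * y  -- replace 1 occurrence(s) of x with (z * y)
  => ( z * y ) <= 12
stmt 4: y := x + x  -- replace 1 occurrence(s) of y with (x + x)
  => ( z * ( x + x ) ) <= 12
stmt 3: z := y * 6  -- replace 1 occurrence(s) of z with (y * 6)
  => ( ( y * 6 ) * ( x + x ) ) <= 12
stmt 2: y := y - y  -- replace 1 occurrence(s) of y with (y - y)
  => ( ( ( y - y ) * 6 ) * ( x + x ) ) <= 12
stmt 1: y := y + z  -- replace 2 occurrence(s) of y with (y + z)
  => ( ( ( ( y + z ) - ( y + z ) ) * 6 ) * ( x + x ) ) <= 12

Answer: ( ( ( ( y + z ) - ( y + z ) ) * 6 ) * ( x + x ) ) <= 12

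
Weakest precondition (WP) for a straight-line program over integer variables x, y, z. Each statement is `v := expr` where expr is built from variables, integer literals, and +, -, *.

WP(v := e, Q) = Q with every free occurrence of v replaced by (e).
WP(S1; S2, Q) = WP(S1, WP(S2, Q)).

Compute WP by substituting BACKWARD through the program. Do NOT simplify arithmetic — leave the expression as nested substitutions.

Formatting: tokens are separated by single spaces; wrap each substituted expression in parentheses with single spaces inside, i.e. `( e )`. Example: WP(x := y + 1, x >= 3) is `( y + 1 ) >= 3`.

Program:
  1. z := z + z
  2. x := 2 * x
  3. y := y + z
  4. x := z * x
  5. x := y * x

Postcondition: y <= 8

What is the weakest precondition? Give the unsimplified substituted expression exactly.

Answer: ( y + ( z + z ) ) <= 8

Derivation:
post: y <= 8
stmt 5: x := y * x  -- replace 0 occurrence(s) of x with (y * x)
  => y <= 8
stmt 4: x := z * x  -- replace 0 occurrence(s) of x with (z * x)
  => y <= 8
stmt 3: y := y + z  -- replace 1 occurrence(s) of y with (y + z)
  => ( y + z ) <= 8
stmt 2: x := 2 * x  -- replace 0 occurrence(s) of x with (2 * x)
  => ( y + z ) <= 8
stmt 1: z := z + z  -- replace 1 occurrence(s) of z with (z + z)
  => ( y + ( z + z ) ) <= 8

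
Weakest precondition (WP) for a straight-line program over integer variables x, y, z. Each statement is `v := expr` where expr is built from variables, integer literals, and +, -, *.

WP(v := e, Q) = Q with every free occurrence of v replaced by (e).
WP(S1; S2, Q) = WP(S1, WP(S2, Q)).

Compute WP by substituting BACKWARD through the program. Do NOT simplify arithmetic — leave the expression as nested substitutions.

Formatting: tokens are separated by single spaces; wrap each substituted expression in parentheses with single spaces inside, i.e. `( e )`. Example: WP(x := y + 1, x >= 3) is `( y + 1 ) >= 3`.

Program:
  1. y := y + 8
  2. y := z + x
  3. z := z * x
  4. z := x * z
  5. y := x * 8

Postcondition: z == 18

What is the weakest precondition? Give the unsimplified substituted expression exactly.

Answer: ( x * ( z * x ) ) == 18

Derivation:
post: z == 18
stmt 5: y := x * 8  -- replace 0 occurrence(s) of y with (x * 8)
  => z == 18
stmt 4: z := x * z  -- replace 1 occurrence(s) of z with (x * z)
  => ( x * z ) == 18
stmt 3: z := z * x  -- replace 1 occurrence(s) of z with (z * x)
  => ( x * ( z * x ) ) == 18
stmt 2: y := z + x  -- replace 0 occurrence(s) of y with (z + x)
  => ( x * ( z * x ) ) == 18
stmt 1: y := y + 8  -- replace 0 occurrence(s) of y with (y + 8)
  => ( x * ( z * x ) ) == 18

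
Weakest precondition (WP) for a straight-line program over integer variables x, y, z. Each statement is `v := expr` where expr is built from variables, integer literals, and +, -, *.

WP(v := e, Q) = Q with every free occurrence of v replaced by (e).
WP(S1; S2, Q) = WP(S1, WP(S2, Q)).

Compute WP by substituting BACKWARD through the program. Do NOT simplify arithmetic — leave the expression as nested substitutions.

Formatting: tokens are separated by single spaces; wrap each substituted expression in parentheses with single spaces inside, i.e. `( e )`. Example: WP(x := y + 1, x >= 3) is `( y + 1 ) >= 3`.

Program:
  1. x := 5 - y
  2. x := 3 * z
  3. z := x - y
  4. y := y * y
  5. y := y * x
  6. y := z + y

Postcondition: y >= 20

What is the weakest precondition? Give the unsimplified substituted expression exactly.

Answer: ( ( ( 3 * z ) - y ) + ( ( y * y ) * ( 3 * z ) ) ) >= 20

Derivation:
post: y >= 20
stmt 6: y := z + y  -- replace 1 occurrence(s) of y with (z + y)
  => ( z + y ) >= 20
stmt 5: y := y * x  -- replace 1 occurrence(s) of y with (y * x)
  => ( z + ( y * x ) ) >= 20
stmt 4: y := y * y  -- replace 1 occurrence(s) of y with (y * y)
  => ( z + ( ( y * y ) * x ) ) >= 20
stmt 3: z := x - y  -- replace 1 occurrence(s) of z with (x - y)
  => ( ( x - y ) + ( ( y * y ) * x ) ) >= 20
stmt 2: x := 3 * z  -- replace 2 occurrence(s) of x with (3 * z)
  => ( ( ( 3 * z ) - y ) + ( ( y * y ) * ( 3 * z ) ) ) >= 20
stmt 1: x := 5 - y  -- replace 0 occurrence(s) of x with (5 - y)
  => ( ( ( 3 * z ) - y ) + ( ( y * y ) * ( 3 * z ) ) ) >= 20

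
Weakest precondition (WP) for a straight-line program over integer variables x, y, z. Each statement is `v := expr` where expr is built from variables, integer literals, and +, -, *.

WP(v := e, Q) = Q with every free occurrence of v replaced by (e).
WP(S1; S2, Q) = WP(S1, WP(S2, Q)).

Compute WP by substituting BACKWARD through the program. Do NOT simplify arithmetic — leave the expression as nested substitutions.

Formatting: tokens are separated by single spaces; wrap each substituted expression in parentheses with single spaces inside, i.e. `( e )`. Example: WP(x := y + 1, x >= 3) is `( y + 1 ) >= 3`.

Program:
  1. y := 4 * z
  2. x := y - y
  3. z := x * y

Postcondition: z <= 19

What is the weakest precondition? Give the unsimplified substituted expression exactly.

post: z <= 19
stmt 3: z := x * y  -- replace 1 occurrence(s) of z with (x * y)
  => ( x * y ) <= 19
stmt 2: x := y - y  -- replace 1 occurrence(s) of x with (y - y)
  => ( ( y - y ) * y ) <= 19
stmt 1: y := 4 * z  -- replace 3 occurrence(s) of y with (4 * z)
  => ( ( ( 4 * z ) - ( 4 * z ) ) * ( 4 * z ) ) <= 19

Answer: ( ( ( 4 * z ) - ( 4 * z ) ) * ( 4 * z ) ) <= 19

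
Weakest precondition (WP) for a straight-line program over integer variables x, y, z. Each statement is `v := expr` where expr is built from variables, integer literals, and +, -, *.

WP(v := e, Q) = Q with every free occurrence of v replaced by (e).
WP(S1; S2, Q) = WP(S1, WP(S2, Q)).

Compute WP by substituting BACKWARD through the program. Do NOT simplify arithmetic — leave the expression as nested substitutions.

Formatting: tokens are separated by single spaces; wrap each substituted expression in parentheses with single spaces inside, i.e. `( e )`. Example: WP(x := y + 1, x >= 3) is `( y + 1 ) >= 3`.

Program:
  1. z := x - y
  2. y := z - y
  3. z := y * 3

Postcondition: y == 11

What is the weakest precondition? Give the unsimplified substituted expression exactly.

post: y == 11
stmt 3: z := y * 3  -- replace 0 occurrence(s) of z with (y * 3)
  => y == 11
stmt 2: y := z - y  -- replace 1 occurrence(s) of y with (z - y)
  => ( z - y ) == 11
stmt 1: z := x - y  -- replace 1 occurrence(s) of z with (x - y)
  => ( ( x - y ) - y ) == 11

Answer: ( ( x - y ) - y ) == 11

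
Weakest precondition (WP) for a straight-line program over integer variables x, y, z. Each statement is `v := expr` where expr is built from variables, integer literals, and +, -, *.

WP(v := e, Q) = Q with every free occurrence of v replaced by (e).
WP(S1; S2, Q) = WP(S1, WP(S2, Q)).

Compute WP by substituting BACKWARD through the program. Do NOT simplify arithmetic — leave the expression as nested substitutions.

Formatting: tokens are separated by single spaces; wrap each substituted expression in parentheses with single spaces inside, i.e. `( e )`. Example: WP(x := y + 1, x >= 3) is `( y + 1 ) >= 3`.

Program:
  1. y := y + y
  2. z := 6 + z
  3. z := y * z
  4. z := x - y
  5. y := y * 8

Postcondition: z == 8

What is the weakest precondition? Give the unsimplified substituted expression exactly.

Answer: ( x - ( y + y ) ) == 8

Derivation:
post: z == 8
stmt 5: y := y * 8  -- replace 0 occurrence(s) of y with (y * 8)
  => z == 8
stmt 4: z := x - y  -- replace 1 occurrence(s) of z with (x - y)
  => ( x - y ) == 8
stmt 3: z := y * z  -- replace 0 occurrence(s) of z with (y * z)
  => ( x - y ) == 8
stmt 2: z := 6 + z  -- replace 0 occurrence(s) of z with (6 + z)
  => ( x - y ) == 8
stmt 1: y := y + y  -- replace 1 occurrence(s) of y with (y + y)
  => ( x - ( y + y ) ) == 8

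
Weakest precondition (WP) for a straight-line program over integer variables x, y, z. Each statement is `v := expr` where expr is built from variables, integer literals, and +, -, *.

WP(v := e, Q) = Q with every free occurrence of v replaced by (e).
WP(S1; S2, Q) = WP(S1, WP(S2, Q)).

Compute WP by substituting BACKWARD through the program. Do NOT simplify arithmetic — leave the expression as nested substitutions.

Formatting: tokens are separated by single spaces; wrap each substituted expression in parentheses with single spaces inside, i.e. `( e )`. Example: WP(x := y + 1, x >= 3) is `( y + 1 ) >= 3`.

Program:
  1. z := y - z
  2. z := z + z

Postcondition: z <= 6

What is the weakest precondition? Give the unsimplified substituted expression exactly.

Answer: ( ( y - z ) + ( y - z ) ) <= 6

Derivation:
post: z <= 6
stmt 2: z := z + z  -- replace 1 occurrence(s) of z with (z + z)
  => ( z + z ) <= 6
stmt 1: z := y - z  -- replace 2 occurrence(s) of z with (y - z)
  => ( ( y - z ) + ( y - z ) ) <= 6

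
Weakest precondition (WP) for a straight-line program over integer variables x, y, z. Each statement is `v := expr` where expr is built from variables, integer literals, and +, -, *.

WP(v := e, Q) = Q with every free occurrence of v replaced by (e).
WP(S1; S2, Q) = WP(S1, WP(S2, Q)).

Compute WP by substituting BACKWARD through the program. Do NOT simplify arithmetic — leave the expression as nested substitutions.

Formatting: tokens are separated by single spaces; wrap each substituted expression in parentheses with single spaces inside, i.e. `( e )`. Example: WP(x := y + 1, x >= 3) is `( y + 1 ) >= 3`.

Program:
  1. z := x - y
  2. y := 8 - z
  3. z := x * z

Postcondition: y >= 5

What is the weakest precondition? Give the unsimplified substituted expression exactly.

post: y >= 5
stmt 3: z := x * z  -- replace 0 occurrence(s) of z with (x * z)
  => y >= 5
stmt 2: y := 8 - z  -- replace 1 occurrence(s) of y with (8 - z)
  => ( 8 - z ) >= 5
stmt 1: z := x - y  -- replace 1 occurrence(s) of z with (x - y)
  => ( 8 - ( x - y ) ) >= 5

Answer: ( 8 - ( x - y ) ) >= 5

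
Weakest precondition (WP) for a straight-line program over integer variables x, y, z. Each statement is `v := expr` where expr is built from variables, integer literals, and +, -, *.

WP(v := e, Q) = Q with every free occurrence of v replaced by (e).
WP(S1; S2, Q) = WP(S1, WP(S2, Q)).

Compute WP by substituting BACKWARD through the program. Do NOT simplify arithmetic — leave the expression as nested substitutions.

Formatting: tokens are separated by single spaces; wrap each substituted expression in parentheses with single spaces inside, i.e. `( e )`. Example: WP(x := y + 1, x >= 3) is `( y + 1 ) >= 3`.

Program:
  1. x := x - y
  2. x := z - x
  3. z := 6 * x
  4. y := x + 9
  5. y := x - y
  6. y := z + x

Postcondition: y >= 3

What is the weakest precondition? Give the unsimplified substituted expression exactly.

Answer: ( ( 6 * ( z - ( x - y ) ) ) + ( z - ( x - y ) ) ) >= 3

Derivation:
post: y >= 3
stmt 6: y := z + x  -- replace 1 occurrence(s) of y with (z + x)
  => ( z + x ) >= 3
stmt 5: y := x - y  -- replace 0 occurrence(s) of y with (x - y)
  => ( z + x ) >= 3
stmt 4: y := x + 9  -- replace 0 occurrence(s) of y with (x + 9)
  => ( z + x ) >= 3
stmt 3: z := 6 * x  -- replace 1 occurrence(s) of z with (6 * x)
  => ( ( 6 * x ) + x ) >= 3
stmt 2: x := z - x  -- replace 2 occurrence(s) of x with (z - x)
  => ( ( 6 * ( z - x ) ) + ( z - x ) ) >= 3
stmt 1: x := x - y  -- replace 2 occurrence(s) of x with (x - y)
  => ( ( 6 * ( z - ( x - y ) ) ) + ( z - ( x - y ) ) ) >= 3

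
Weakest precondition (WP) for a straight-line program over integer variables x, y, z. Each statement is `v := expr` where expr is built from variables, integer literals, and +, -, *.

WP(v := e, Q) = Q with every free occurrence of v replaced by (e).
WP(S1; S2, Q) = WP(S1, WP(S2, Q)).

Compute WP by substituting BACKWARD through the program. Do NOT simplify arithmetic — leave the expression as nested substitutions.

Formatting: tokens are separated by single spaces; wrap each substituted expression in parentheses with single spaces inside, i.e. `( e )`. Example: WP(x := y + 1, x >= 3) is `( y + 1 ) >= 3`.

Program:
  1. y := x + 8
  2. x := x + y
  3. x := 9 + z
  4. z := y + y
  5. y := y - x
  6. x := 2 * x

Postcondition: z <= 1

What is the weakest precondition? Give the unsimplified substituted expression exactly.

Answer: ( ( x + 8 ) + ( x + 8 ) ) <= 1

Derivation:
post: z <= 1
stmt 6: x := 2 * x  -- replace 0 occurrence(s) of x with (2 * x)
  => z <= 1
stmt 5: y := y - x  -- replace 0 occurrence(s) of y with (y - x)
  => z <= 1
stmt 4: z := y + y  -- replace 1 occurrence(s) of z with (y + y)
  => ( y + y ) <= 1
stmt 3: x := 9 + z  -- replace 0 occurrence(s) of x with (9 + z)
  => ( y + y ) <= 1
stmt 2: x := x + y  -- replace 0 occurrence(s) of x with (x + y)
  => ( y + y ) <= 1
stmt 1: y := x + 8  -- replace 2 occurrence(s) of y with (x + 8)
  => ( ( x + 8 ) + ( x + 8 ) ) <= 1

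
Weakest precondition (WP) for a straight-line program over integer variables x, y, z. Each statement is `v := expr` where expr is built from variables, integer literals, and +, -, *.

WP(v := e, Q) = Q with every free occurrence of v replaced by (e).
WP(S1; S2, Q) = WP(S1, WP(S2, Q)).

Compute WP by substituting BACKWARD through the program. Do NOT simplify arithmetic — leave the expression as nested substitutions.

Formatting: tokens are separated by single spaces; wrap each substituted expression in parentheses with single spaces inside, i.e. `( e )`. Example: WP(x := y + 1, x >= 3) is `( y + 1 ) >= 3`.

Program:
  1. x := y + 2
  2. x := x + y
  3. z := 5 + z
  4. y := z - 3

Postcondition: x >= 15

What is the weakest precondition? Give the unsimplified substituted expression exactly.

post: x >= 15
stmt 4: y := z - 3  -- replace 0 occurrence(s) of y with (z - 3)
  => x >= 15
stmt 3: z := 5 + z  -- replace 0 occurrence(s) of z with (5 + z)
  => x >= 15
stmt 2: x := x + y  -- replace 1 occurrence(s) of x with (x + y)
  => ( x + y ) >= 15
stmt 1: x := y + 2  -- replace 1 occurrence(s) of x with (y + 2)
  => ( ( y + 2 ) + y ) >= 15

Answer: ( ( y + 2 ) + y ) >= 15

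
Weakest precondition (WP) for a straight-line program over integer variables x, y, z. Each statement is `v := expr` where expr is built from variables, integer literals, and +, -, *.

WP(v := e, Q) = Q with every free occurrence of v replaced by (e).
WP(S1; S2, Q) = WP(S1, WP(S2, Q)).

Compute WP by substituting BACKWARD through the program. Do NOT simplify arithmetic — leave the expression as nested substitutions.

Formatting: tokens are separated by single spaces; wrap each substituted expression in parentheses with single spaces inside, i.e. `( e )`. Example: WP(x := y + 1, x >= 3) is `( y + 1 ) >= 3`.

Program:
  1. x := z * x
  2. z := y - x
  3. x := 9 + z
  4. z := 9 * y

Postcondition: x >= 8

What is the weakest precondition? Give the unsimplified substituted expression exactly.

Answer: ( 9 + ( y - ( z * x ) ) ) >= 8

Derivation:
post: x >= 8
stmt 4: z := 9 * y  -- replace 0 occurrence(s) of z with (9 * y)
  => x >= 8
stmt 3: x := 9 + z  -- replace 1 occurrence(s) of x with (9 + z)
  => ( 9 + z ) >= 8
stmt 2: z := y - x  -- replace 1 occurrence(s) of z with (y - x)
  => ( 9 + ( y - x ) ) >= 8
stmt 1: x := z * x  -- replace 1 occurrence(s) of x with (z * x)
  => ( 9 + ( y - ( z * x ) ) ) >= 8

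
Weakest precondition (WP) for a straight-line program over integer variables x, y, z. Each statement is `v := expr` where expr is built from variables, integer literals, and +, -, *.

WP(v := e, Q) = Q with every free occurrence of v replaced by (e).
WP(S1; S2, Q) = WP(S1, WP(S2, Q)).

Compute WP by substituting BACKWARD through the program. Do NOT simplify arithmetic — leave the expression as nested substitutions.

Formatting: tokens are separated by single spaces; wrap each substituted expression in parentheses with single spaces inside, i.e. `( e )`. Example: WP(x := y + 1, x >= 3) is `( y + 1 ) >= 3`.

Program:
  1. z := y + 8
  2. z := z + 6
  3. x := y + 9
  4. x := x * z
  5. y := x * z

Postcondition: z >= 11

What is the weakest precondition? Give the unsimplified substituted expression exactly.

Answer: ( ( y + 8 ) + 6 ) >= 11

Derivation:
post: z >= 11
stmt 5: y := x * z  -- replace 0 occurrence(s) of y with (x * z)
  => z >= 11
stmt 4: x := x * z  -- replace 0 occurrence(s) of x with (x * z)
  => z >= 11
stmt 3: x := y + 9  -- replace 0 occurrence(s) of x with (y + 9)
  => z >= 11
stmt 2: z := z + 6  -- replace 1 occurrence(s) of z with (z + 6)
  => ( z + 6 ) >= 11
stmt 1: z := y + 8  -- replace 1 occurrence(s) of z with (y + 8)
  => ( ( y + 8 ) + 6 ) >= 11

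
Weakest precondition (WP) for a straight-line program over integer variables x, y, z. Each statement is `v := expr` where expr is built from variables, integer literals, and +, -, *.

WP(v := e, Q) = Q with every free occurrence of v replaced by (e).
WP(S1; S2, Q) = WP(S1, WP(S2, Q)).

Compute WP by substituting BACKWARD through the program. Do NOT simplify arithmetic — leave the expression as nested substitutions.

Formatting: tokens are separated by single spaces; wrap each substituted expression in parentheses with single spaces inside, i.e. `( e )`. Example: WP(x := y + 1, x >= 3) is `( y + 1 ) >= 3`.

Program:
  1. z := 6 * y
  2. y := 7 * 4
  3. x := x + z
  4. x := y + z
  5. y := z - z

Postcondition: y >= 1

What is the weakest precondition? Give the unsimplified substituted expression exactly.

Answer: ( ( 6 * y ) - ( 6 * y ) ) >= 1

Derivation:
post: y >= 1
stmt 5: y := z - z  -- replace 1 occurrence(s) of y with (z - z)
  => ( z - z ) >= 1
stmt 4: x := y + z  -- replace 0 occurrence(s) of x with (y + z)
  => ( z - z ) >= 1
stmt 3: x := x + z  -- replace 0 occurrence(s) of x with (x + z)
  => ( z - z ) >= 1
stmt 2: y := 7 * 4  -- replace 0 occurrence(s) of y with (7 * 4)
  => ( z - z ) >= 1
stmt 1: z := 6 * y  -- replace 2 occurrence(s) of z with (6 * y)
  => ( ( 6 * y ) - ( 6 * y ) ) >= 1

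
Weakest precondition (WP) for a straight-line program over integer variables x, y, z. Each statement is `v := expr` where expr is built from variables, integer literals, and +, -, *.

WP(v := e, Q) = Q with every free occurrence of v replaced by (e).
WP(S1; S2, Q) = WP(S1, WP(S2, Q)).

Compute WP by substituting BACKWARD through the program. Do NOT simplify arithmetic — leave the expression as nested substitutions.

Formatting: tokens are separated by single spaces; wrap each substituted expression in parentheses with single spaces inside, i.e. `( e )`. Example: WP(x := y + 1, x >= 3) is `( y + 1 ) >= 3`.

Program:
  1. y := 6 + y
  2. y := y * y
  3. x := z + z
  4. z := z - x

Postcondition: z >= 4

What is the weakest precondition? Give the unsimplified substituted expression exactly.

Answer: ( z - ( z + z ) ) >= 4

Derivation:
post: z >= 4
stmt 4: z := z - x  -- replace 1 occurrence(s) of z with (z - x)
  => ( z - x ) >= 4
stmt 3: x := z + z  -- replace 1 occurrence(s) of x with (z + z)
  => ( z - ( z + z ) ) >= 4
stmt 2: y := y * y  -- replace 0 occurrence(s) of y with (y * y)
  => ( z - ( z + z ) ) >= 4
stmt 1: y := 6 + y  -- replace 0 occurrence(s) of y with (6 + y)
  => ( z - ( z + z ) ) >= 4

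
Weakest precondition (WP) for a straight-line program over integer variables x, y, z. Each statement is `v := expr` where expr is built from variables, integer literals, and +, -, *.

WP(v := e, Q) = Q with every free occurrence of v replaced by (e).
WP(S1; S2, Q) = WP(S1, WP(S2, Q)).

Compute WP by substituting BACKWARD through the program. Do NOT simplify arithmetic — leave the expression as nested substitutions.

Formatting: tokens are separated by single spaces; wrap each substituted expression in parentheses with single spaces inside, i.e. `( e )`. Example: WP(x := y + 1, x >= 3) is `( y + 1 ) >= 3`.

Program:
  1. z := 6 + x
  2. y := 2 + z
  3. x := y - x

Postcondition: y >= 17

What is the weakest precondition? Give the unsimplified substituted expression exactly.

Answer: ( 2 + ( 6 + x ) ) >= 17

Derivation:
post: y >= 17
stmt 3: x := y - x  -- replace 0 occurrence(s) of x with (y - x)
  => y >= 17
stmt 2: y := 2 + z  -- replace 1 occurrence(s) of y with (2 + z)
  => ( 2 + z ) >= 17
stmt 1: z := 6 + x  -- replace 1 occurrence(s) of z with (6 + x)
  => ( 2 + ( 6 + x ) ) >= 17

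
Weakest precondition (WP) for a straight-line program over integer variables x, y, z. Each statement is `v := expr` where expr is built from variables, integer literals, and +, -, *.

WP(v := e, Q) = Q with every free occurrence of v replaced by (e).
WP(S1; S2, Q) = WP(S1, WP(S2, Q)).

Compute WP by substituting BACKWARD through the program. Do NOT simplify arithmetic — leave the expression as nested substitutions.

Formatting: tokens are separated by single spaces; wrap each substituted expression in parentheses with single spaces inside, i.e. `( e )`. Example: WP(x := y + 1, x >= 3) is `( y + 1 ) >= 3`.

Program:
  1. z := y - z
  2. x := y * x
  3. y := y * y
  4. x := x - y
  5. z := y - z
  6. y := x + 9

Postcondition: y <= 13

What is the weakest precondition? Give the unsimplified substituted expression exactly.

post: y <= 13
stmt 6: y := x + 9  -- replace 1 occurrence(s) of y with (x + 9)
  => ( x + 9 ) <= 13
stmt 5: z := y - z  -- replace 0 occurrence(s) of z with (y - z)
  => ( x + 9 ) <= 13
stmt 4: x := x - y  -- replace 1 occurrence(s) of x with (x - y)
  => ( ( x - y ) + 9 ) <= 13
stmt 3: y := y * y  -- replace 1 occurrence(s) of y with (y * y)
  => ( ( x - ( y * y ) ) + 9 ) <= 13
stmt 2: x := y * x  -- replace 1 occurrence(s) of x with (y * x)
  => ( ( ( y * x ) - ( y * y ) ) + 9 ) <= 13
stmt 1: z := y - z  -- replace 0 occurrence(s) of z with (y - z)
  => ( ( ( y * x ) - ( y * y ) ) + 9 ) <= 13

Answer: ( ( ( y * x ) - ( y * y ) ) + 9 ) <= 13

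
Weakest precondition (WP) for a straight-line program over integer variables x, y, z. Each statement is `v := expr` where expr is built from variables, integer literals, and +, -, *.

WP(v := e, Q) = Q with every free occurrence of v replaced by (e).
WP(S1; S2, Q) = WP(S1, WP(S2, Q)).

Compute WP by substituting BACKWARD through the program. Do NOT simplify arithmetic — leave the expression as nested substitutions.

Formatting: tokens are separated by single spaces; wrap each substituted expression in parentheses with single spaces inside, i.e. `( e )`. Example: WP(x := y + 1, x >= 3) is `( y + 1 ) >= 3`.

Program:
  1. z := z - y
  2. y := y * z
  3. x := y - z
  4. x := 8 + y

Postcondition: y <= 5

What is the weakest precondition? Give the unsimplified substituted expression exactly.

Answer: ( y * ( z - y ) ) <= 5

Derivation:
post: y <= 5
stmt 4: x := 8 + y  -- replace 0 occurrence(s) of x with (8 + y)
  => y <= 5
stmt 3: x := y - z  -- replace 0 occurrence(s) of x with (y - z)
  => y <= 5
stmt 2: y := y * z  -- replace 1 occurrence(s) of y with (y * z)
  => ( y * z ) <= 5
stmt 1: z := z - y  -- replace 1 occurrence(s) of z with (z - y)
  => ( y * ( z - y ) ) <= 5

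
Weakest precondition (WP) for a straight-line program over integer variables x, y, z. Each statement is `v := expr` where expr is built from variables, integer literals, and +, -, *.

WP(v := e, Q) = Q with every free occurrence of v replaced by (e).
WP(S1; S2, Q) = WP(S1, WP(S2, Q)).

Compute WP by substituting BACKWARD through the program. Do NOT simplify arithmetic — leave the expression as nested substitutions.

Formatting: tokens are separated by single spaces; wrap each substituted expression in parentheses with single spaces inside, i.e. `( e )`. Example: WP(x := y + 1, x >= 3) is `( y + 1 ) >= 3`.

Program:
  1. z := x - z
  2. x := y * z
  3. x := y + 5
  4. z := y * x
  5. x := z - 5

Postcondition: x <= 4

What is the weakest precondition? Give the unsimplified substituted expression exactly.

post: x <= 4
stmt 5: x := z - 5  -- replace 1 occurrence(s) of x with (z - 5)
  => ( z - 5 ) <= 4
stmt 4: z := y * x  -- replace 1 occurrence(s) of z with (y * x)
  => ( ( y * x ) - 5 ) <= 4
stmt 3: x := y + 5  -- replace 1 occurrence(s) of x with (y + 5)
  => ( ( y * ( y + 5 ) ) - 5 ) <= 4
stmt 2: x := y * z  -- replace 0 occurrence(s) of x with (y * z)
  => ( ( y * ( y + 5 ) ) - 5 ) <= 4
stmt 1: z := x - z  -- replace 0 occurrence(s) of z with (x - z)
  => ( ( y * ( y + 5 ) ) - 5 ) <= 4

Answer: ( ( y * ( y + 5 ) ) - 5 ) <= 4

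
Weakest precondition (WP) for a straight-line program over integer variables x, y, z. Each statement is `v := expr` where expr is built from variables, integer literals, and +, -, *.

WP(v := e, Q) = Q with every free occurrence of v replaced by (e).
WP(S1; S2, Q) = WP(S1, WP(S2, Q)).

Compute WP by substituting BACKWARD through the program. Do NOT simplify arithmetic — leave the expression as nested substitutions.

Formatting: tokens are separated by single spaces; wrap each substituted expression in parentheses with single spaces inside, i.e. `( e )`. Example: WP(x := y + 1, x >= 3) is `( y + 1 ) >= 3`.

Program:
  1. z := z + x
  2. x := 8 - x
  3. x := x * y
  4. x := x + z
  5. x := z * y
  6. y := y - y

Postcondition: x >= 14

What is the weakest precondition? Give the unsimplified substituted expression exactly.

Answer: ( ( z + x ) * y ) >= 14

Derivation:
post: x >= 14
stmt 6: y := y - y  -- replace 0 occurrence(s) of y with (y - y)
  => x >= 14
stmt 5: x := z * y  -- replace 1 occurrence(s) of x with (z * y)
  => ( z * y ) >= 14
stmt 4: x := x + z  -- replace 0 occurrence(s) of x with (x + z)
  => ( z * y ) >= 14
stmt 3: x := x * y  -- replace 0 occurrence(s) of x with (x * y)
  => ( z * y ) >= 14
stmt 2: x := 8 - x  -- replace 0 occurrence(s) of x with (8 - x)
  => ( z * y ) >= 14
stmt 1: z := z + x  -- replace 1 occurrence(s) of z with (z + x)
  => ( ( z + x ) * y ) >= 14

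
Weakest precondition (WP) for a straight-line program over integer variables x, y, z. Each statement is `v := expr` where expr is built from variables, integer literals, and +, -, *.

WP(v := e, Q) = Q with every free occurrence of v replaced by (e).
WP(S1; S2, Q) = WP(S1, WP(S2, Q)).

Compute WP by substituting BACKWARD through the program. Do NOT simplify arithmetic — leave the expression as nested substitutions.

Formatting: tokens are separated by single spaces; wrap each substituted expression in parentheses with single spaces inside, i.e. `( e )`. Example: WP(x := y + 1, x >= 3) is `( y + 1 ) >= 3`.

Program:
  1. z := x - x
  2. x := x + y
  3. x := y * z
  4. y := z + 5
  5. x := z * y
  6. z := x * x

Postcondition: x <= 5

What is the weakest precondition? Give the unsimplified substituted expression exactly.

Answer: ( ( x - x ) * ( ( x - x ) + 5 ) ) <= 5

Derivation:
post: x <= 5
stmt 6: z := x * x  -- replace 0 occurrence(s) of z with (x * x)
  => x <= 5
stmt 5: x := z * y  -- replace 1 occurrence(s) of x with (z * y)
  => ( z * y ) <= 5
stmt 4: y := z + 5  -- replace 1 occurrence(s) of y with (z + 5)
  => ( z * ( z + 5 ) ) <= 5
stmt 3: x := y * z  -- replace 0 occurrence(s) of x with (y * z)
  => ( z * ( z + 5 ) ) <= 5
stmt 2: x := x + y  -- replace 0 occurrence(s) of x with (x + y)
  => ( z * ( z + 5 ) ) <= 5
stmt 1: z := x - x  -- replace 2 occurrence(s) of z with (x - x)
  => ( ( x - x ) * ( ( x - x ) + 5 ) ) <= 5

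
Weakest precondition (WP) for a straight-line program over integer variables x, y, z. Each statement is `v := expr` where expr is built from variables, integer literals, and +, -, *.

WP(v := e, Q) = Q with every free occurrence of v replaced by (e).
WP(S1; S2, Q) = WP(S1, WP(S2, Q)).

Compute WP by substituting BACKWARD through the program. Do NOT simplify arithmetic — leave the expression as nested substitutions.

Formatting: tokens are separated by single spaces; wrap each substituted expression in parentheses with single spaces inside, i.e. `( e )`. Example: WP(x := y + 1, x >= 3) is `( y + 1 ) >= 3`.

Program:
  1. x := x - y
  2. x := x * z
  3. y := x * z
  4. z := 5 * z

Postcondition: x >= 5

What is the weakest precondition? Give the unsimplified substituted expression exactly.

post: x >= 5
stmt 4: z := 5 * z  -- replace 0 occurrence(s) of z with (5 * z)
  => x >= 5
stmt 3: y := x * z  -- replace 0 occurrence(s) of y with (x * z)
  => x >= 5
stmt 2: x := x * z  -- replace 1 occurrence(s) of x with (x * z)
  => ( x * z ) >= 5
stmt 1: x := x - y  -- replace 1 occurrence(s) of x with (x - y)
  => ( ( x - y ) * z ) >= 5

Answer: ( ( x - y ) * z ) >= 5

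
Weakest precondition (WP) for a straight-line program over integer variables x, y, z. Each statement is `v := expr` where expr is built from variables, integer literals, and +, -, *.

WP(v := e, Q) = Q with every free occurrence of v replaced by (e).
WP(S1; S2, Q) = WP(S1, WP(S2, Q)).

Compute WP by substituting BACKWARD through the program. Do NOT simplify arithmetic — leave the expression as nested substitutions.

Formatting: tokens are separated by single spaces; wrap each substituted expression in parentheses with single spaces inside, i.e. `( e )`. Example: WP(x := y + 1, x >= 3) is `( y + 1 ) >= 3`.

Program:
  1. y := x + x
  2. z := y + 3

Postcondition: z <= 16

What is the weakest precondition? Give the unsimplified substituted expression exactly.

Answer: ( ( x + x ) + 3 ) <= 16

Derivation:
post: z <= 16
stmt 2: z := y + 3  -- replace 1 occurrence(s) of z with (y + 3)
  => ( y + 3 ) <= 16
stmt 1: y := x + x  -- replace 1 occurrence(s) of y with (x + x)
  => ( ( x + x ) + 3 ) <= 16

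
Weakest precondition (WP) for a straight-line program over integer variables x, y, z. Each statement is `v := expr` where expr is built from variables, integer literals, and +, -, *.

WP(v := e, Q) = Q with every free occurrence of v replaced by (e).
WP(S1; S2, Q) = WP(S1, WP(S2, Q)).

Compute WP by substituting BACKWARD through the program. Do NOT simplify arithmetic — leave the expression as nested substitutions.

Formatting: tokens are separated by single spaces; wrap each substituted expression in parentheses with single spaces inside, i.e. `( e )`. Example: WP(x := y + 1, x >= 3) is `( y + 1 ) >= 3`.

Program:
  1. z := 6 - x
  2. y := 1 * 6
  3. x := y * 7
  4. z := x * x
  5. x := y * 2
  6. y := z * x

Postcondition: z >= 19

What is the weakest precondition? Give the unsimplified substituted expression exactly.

Answer: ( ( ( 1 * 6 ) * 7 ) * ( ( 1 * 6 ) * 7 ) ) >= 19

Derivation:
post: z >= 19
stmt 6: y := z * x  -- replace 0 occurrence(s) of y with (z * x)
  => z >= 19
stmt 5: x := y * 2  -- replace 0 occurrence(s) of x with (y * 2)
  => z >= 19
stmt 4: z := x * x  -- replace 1 occurrence(s) of z with (x * x)
  => ( x * x ) >= 19
stmt 3: x := y * 7  -- replace 2 occurrence(s) of x with (y * 7)
  => ( ( y * 7 ) * ( y * 7 ) ) >= 19
stmt 2: y := 1 * 6  -- replace 2 occurrence(s) of y with (1 * 6)
  => ( ( ( 1 * 6 ) * 7 ) * ( ( 1 * 6 ) * 7 ) ) >= 19
stmt 1: z := 6 - x  -- replace 0 occurrence(s) of z with (6 - x)
  => ( ( ( 1 * 6 ) * 7 ) * ( ( 1 * 6 ) * 7 ) ) >= 19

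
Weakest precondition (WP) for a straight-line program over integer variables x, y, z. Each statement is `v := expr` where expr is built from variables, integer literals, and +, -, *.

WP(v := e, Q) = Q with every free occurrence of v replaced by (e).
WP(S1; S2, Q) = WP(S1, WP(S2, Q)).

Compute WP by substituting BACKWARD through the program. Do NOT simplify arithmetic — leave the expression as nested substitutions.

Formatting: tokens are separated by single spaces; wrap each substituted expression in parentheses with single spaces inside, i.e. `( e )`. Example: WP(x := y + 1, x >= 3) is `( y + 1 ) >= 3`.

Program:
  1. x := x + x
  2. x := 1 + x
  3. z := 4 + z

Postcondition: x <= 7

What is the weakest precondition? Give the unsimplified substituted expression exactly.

Answer: ( 1 + ( x + x ) ) <= 7

Derivation:
post: x <= 7
stmt 3: z := 4 + z  -- replace 0 occurrence(s) of z with (4 + z)
  => x <= 7
stmt 2: x := 1 + x  -- replace 1 occurrence(s) of x with (1 + x)
  => ( 1 + x ) <= 7
stmt 1: x := x + x  -- replace 1 occurrence(s) of x with (x + x)
  => ( 1 + ( x + x ) ) <= 7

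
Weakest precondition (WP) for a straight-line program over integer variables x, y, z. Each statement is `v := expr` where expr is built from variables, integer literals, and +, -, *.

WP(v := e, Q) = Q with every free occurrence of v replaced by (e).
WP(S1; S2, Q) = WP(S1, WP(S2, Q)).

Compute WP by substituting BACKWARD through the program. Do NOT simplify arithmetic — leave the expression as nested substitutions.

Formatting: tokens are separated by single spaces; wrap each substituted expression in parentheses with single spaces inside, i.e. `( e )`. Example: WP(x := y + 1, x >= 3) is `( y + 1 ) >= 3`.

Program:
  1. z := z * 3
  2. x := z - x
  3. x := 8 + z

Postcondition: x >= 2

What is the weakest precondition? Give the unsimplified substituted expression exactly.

Answer: ( 8 + ( z * 3 ) ) >= 2

Derivation:
post: x >= 2
stmt 3: x := 8 + z  -- replace 1 occurrence(s) of x with (8 + z)
  => ( 8 + z ) >= 2
stmt 2: x := z - x  -- replace 0 occurrence(s) of x with (z - x)
  => ( 8 + z ) >= 2
stmt 1: z := z * 3  -- replace 1 occurrence(s) of z with (z * 3)
  => ( 8 + ( z * 3 ) ) >= 2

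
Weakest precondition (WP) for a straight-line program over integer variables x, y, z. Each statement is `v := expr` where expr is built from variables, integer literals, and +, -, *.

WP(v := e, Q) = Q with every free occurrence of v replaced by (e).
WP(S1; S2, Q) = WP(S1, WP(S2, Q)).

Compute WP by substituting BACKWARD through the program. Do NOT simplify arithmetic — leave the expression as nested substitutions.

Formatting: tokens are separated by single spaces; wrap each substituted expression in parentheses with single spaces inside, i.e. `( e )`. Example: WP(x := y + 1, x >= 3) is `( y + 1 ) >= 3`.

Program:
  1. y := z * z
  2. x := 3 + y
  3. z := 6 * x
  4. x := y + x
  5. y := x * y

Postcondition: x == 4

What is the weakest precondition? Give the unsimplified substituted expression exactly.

post: x == 4
stmt 5: y := x * y  -- replace 0 occurrence(s) of y with (x * y)
  => x == 4
stmt 4: x := y + x  -- replace 1 occurrence(s) of x with (y + x)
  => ( y + x ) == 4
stmt 3: z := 6 * x  -- replace 0 occurrence(s) of z with (6 * x)
  => ( y + x ) == 4
stmt 2: x := 3 + y  -- replace 1 occurrence(s) of x with (3 + y)
  => ( y + ( 3 + y ) ) == 4
stmt 1: y := z * z  -- replace 2 occurrence(s) of y with (z * z)
  => ( ( z * z ) + ( 3 + ( z * z ) ) ) == 4

Answer: ( ( z * z ) + ( 3 + ( z * z ) ) ) == 4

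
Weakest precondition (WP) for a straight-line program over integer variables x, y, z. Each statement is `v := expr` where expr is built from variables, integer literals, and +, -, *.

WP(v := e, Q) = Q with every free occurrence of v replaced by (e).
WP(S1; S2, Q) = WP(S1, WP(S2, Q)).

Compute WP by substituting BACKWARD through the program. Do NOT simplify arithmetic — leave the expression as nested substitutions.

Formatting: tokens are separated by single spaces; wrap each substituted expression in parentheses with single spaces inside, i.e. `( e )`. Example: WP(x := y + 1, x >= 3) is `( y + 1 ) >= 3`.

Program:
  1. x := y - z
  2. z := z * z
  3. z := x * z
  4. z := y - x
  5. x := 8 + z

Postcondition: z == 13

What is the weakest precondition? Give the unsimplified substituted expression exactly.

Answer: ( y - ( y - z ) ) == 13

Derivation:
post: z == 13
stmt 5: x := 8 + z  -- replace 0 occurrence(s) of x with (8 + z)
  => z == 13
stmt 4: z := y - x  -- replace 1 occurrence(s) of z with (y - x)
  => ( y - x ) == 13
stmt 3: z := x * z  -- replace 0 occurrence(s) of z with (x * z)
  => ( y - x ) == 13
stmt 2: z := z * z  -- replace 0 occurrence(s) of z with (z * z)
  => ( y - x ) == 13
stmt 1: x := y - z  -- replace 1 occurrence(s) of x with (y - z)
  => ( y - ( y - z ) ) == 13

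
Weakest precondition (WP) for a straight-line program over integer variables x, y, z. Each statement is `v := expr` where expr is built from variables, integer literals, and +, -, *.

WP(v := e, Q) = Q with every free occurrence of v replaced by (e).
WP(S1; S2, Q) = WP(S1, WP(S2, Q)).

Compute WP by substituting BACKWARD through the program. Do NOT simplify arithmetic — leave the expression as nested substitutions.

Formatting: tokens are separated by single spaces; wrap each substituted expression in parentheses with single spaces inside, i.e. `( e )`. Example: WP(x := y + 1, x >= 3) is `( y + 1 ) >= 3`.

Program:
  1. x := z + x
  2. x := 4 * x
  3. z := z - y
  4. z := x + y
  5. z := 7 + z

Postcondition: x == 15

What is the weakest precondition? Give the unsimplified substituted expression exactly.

post: x == 15
stmt 5: z := 7 + z  -- replace 0 occurrence(s) of z with (7 + z)
  => x == 15
stmt 4: z := x + y  -- replace 0 occurrence(s) of z with (x + y)
  => x == 15
stmt 3: z := z - y  -- replace 0 occurrence(s) of z with (z - y)
  => x == 15
stmt 2: x := 4 * x  -- replace 1 occurrence(s) of x with (4 * x)
  => ( 4 * x ) == 15
stmt 1: x := z + x  -- replace 1 occurrence(s) of x with (z + x)
  => ( 4 * ( z + x ) ) == 15

Answer: ( 4 * ( z + x ) ) == 15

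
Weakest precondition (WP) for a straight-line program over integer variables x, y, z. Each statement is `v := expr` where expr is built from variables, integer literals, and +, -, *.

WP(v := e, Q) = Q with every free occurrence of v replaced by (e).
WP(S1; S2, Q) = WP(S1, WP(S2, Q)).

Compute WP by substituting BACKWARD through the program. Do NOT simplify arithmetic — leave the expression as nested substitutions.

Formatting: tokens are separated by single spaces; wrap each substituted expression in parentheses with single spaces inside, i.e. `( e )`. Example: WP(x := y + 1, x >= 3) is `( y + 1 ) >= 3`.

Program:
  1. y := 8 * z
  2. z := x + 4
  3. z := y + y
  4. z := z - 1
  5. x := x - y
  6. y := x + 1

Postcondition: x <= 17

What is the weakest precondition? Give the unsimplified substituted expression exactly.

post: x <= 17
stmt 6: y := x + 1  -- replace 0 occurrence(s) of y with (x + 1)
  => x <= 17
stmt 5: x := x - y  -- replace 1 occurrence(s) of x with (x - y)
  => ( x - y ) <= 17
stmt 4: z := z - 1  -- replace 0 occurrence(s) of z with (z - 1)
  => ( x - y ) <= 17
stmt 3: z := y + y  -- replace 0 occurrence(s) of z with (y + y)
  => ( x - y ) <= 17
stmt 2: z := x + 4  -- replace 0 occurrence(s) of z with (x + 4)
  => ( x - y ) <= 17
stmt 1: y := 8 * z  -- replace 1 occurrence(s) of y with (8 * z)
  => ( x - ( 8 * z ) ) <= 17

Answer: ( x - ( 8 * z ) ) <= 17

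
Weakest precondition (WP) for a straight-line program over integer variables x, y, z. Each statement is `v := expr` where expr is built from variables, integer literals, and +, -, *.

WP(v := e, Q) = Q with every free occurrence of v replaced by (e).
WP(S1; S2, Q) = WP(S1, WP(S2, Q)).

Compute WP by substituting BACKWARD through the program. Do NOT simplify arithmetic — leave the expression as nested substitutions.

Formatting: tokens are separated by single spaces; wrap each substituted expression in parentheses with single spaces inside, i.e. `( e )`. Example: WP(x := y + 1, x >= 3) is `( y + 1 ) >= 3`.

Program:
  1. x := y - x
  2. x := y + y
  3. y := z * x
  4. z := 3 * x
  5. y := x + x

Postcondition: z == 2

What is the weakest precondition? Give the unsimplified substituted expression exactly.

post: z == 2
stmt 5: y := x + x  -- replace 0 occurrence(s) of y with (x + x)
  => z == 2
stmt 4: z := 3 * x  -- replace 1 occurrence(s) of z with (3 * x)
  => ( 3 * x ) == 2
stmt 3: y := z * x  -- replace 0 occurrence(s) of y with (z * x)
  => ( 3 * x ) == 2
stmt 2: x := y + y  -- replace 1 occurrence(s) of x with (y + y)
  => ( 3 * ( y + y ) ) == 2
stmt 1: x := y - x  -- replace 0 occurrence(s) of x with (y - x)
  => ( 3 * ( y + y ) ) == 2

Answer: ( 3 * ( y + y ) ) == 2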